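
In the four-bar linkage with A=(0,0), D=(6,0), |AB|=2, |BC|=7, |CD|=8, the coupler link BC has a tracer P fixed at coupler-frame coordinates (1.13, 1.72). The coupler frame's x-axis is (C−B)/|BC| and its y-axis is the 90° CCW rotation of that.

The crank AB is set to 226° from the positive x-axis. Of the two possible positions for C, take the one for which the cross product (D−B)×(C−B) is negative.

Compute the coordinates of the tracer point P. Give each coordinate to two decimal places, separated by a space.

A=(0,0), D=(6.00,0)
B = A + 2.00·(cos226°, sin226°) = (-1.3893, -1.4387)
|BD| = 7.5281
circle(B,7.00) ∩ circle(D,8.00): a=2.7678, h=6.4296
  candidates: C₊=(0.0987,5.4013) cross=48.402; C₋=(2.5562,-7.2208) cross=-48.402
  mode - wants cross < 0 → take C=(2.5562,-7.2208) (cross=-48.402)
ex = (C−B)/|BC| = (0.5636,-0.8260); ey = (0.8260,0.5636)
P = B + 1.13·ex + 1.72·ey = (0.6684,-1.4026)

0.67 -1.40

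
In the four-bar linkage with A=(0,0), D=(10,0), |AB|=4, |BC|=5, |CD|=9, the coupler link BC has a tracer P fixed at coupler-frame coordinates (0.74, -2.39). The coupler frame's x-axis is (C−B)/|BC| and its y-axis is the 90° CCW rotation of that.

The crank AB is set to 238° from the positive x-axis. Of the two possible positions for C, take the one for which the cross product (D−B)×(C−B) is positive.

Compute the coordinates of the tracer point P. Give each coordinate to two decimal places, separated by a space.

A=(0,0), D=(10.00,0)
B = A + 4.00·(cos238°, sin238°) = (-2.1197, -3.3922)
|BD| = 12.5854
circle(B,5.00) ∩ circle(D,9.00): a=4.0679, h=2.9072
  candidates: C₊=(1.0141,0.5039) cross=36.589; C₋=(2.5813,-5.0954) cross=-36.589
  mode + wants cross > 0 → take C=(1.0141,0.5039) (cross=36.589)
ex = (C−B)/|BC| = (0.6268,0.7792); ey = (-0.7792,0.6268)
P = B + 0.74·ex + -2.39·ey = (0.2064,-4.3135)

0.21 -4.31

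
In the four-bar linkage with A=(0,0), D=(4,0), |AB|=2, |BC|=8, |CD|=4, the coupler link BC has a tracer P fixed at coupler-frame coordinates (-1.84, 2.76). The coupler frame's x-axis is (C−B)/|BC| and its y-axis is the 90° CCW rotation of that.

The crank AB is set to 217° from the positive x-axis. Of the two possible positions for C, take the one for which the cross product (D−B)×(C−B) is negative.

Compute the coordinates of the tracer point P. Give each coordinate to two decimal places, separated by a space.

-2.61 1.96

A=(0,0), D=(4.00,0)
B = A + 2.00·(cos217°, sin217°) = (-1.5973, -1.2036)
|BD| = 5.7252
circle(B,8.00) ∩ circle(D,4.00): a=7.0546, h=3.7726
  candidates: C₊=(4.5065,3.9678) cross=21.599; C₋=(6.0928,-3.4088) cross=-21.599
  mode - wants cross < 0 → take C=(6.0928,-3.4088) (cross=-21.599)
ex = (C−B)/|BC| = (0.9613,-0.2757); ey = (0.2757,0.9613)
P = B + -1.84·ex + 2.76·ey = (-2.6052,1.9566)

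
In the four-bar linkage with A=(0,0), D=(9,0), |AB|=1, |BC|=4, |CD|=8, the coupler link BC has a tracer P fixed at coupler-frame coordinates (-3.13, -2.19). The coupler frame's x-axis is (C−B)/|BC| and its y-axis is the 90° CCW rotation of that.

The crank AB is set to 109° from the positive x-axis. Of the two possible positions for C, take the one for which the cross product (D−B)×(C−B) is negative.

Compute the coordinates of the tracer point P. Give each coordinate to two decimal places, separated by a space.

A=(0,0), D=(9.00,0)
B = A + 1.00·(cos109°, sin109°) = (-0.3256, 0.9455)
|BD| = 9.3734
circle(B,4.00) ∩ circle(D,8.00): a=2.1262, h=3.3881
  candidates: C₊=(2.1316,4.1018) cross=31.758; C₋=(1.4481,-2.6398) cross=-31.758
  mode - wants cross < 0 → take C=(1.4481,-2.6398) (cross=-31.758)
ex = (C−B)/|BC| = (0.4434,-0.8963); ey = (0.8963,0.4434)
P = B + -3.13·ex + -2.19·ey = (-3.6764,2.7799)

-3.68 2.78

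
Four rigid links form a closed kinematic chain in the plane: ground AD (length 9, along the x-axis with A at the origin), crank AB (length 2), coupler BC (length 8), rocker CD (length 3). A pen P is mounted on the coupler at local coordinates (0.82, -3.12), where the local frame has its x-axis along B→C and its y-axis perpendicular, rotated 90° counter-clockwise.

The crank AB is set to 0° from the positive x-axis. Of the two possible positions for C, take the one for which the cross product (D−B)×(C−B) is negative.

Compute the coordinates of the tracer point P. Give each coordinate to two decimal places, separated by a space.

A=(0,0), D=(9.00,0)
B = A + 2.00·(cos0°, sin0°) = (2.0000, 0.0000)
|BD| = 7.0000
circle(B,8.00) ∩ circle(D,3.00): a=7.4286, h=2.9692
  candidates: C₊=(9.4286,2.9692) cross=20.785; C₋=(9.4286,-2.9692) cross=-20.785
  mode - wants cross < 0 → take C=(9.4286,-2.9692) (cross=-20.785)
ex = (C−B)/|BC| = (0.9286,-0.3712); ey = (0.3712,0.9286)
P = B + 0.82·ex + -3.12·ey = (1.6034,-3.2015)

1.60 -3.20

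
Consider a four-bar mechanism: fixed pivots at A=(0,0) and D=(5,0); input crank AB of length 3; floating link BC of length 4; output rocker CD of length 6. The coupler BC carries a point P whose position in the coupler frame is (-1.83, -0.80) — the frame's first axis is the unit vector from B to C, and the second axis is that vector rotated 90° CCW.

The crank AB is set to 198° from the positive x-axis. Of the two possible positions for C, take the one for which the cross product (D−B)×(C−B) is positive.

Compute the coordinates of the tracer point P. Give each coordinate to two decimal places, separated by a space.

-3.27 -2.88

A=(0,0), D=(5.00,0)
B = A + 3.00·(cos198°, sin198°) = (-2.8532, -0.9271)
|BD| = 7.9077
circle(B,4.00) ∩ circle(D,6.00): a=2.6893, h=2.9611
  candidates: C₊=(-0.5296,2.3289) cross=23.415; C₋=(0.1647,-3.5524) cross=-23.415
  mode + wants cross > 0 → take C=(-0.5296,2.3289) (cross=23.415)
ex = (C−B)/|BC| = (0.5809,0.8140); ey = (-0.8140,0.5809)
P = B + -1.83·ex + -0.80·ey = (-3.2650,-2.8813)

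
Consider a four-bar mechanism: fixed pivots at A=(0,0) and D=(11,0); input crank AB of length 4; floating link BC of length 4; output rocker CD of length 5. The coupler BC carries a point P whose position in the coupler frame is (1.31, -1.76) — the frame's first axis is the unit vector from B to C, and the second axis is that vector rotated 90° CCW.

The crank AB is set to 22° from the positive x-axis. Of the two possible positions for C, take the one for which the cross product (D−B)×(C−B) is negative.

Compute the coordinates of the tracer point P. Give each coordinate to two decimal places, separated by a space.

3.19 -0.63

A=(0,0), D=(11.00,0)
B = A + 4.00·(cos22°, sin22°) = (3.7087, 1.4984)
|BD| = 7.4436
circle(B,4.00) ∩ circle(D,5.00): a=3.1173, h=2.5065
  candidates: C₊=(7.2668,3.3261) cross=18.658; C₋=(6.2576,-1.5843) cross=-18.658
  mode - wants cross < 0 → take C=(6.2576,-1.5843) (cross=-18.658)
ex = (C−B)/|BC| = (0.6372,-0.7707); ey = (0.7707,0.6372)
P = B + 1.31·ex + -1.76·ey = (3.1871,-0.6327)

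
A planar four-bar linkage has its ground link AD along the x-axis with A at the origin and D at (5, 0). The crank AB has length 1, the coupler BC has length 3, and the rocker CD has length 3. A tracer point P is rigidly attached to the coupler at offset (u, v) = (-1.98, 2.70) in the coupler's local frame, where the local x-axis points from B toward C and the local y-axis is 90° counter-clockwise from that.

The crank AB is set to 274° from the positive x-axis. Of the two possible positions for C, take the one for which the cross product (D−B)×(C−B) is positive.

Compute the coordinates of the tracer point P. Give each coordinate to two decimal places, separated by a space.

A=(0,0), D=(5.00,0)
B = A + 1.00·(cos274°, sin274°) = (0.0698, -0.9976)
|BD| = 5.0302
circle(B,3.00) ∩ circle(D,3.00): a=2.5151, h=1.6354
  candidates: C₊=(2.2106,1.1041) cross=8.226; C₋=(2.8592,-2.1017) cross=-8.226
  mode + wants cross > 0 → take C=(2.2106,1.1041) (cross=8.226)
ex = (C−B)/|BC| = (0.7136,0.7006); ey = (-0.7006,0.7136)
P = B + -1.98·ex + 2.70·ey = (-3.2347,-0.4579)

-3.23 -0.46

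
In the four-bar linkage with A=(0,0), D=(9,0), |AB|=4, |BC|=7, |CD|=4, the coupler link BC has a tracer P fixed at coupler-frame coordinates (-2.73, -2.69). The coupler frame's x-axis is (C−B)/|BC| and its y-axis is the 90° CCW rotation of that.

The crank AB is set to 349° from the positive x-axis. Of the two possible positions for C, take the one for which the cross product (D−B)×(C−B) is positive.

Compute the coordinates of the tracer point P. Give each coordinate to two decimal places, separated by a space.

A=(0,0), D=(9.00,0)
B = A + 4.00·(cos349°, sin349°) = (3.9265, -0.7632)
|BD| = 5.1306
circle(B,7.00) ∩ circle(D,4.00): a=5.7813, h=3.9467
  candidates: C₊=(9.0564,3.9996) cross=20.249; C₋=(10.2306,-3.8060) cross=-20.249
  mode + wants cross > 0 → take C=(9.0564,3.9996) (cross=20.249)
ex = (C−B)/|BC| = (0.7328,0.6804); ey = (-0.6804,0.7328)
P = B + -2.73·ex + -2.69·ey = (3.7562,-4.5921)

3.76 -4.59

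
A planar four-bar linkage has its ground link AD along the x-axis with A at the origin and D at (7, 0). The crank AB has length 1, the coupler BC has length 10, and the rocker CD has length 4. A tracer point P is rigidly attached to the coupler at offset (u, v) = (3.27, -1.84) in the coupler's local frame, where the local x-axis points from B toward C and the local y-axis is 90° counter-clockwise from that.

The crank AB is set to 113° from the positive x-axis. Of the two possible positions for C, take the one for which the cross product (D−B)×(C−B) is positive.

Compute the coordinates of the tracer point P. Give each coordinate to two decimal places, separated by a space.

A=(0,0), D=(7.00,0)
B = A + 1.00·(cos113°, sin113°) = (-0.3907, 0.9205)
|BD| = 7.4478
circle(B,10.00) ∩ circle(D,4.00): a=9.3631, h=3.5116
  candidates: C₊=(9.3346,3.2480) cross=26.154; C₋=(8.4666,-3.7214) cross=-26.154
  mode + wants cross > 0 → take C=(9.3346,3.2480) (cross=26.154)
ex = (C−B)/|BC| = (0.9725,0.2327); ey = (-0.2327,0.9725)
P = B + 3.27·ex + -1.84·ey = (3.2177,-0.1079)

3.22 -0.11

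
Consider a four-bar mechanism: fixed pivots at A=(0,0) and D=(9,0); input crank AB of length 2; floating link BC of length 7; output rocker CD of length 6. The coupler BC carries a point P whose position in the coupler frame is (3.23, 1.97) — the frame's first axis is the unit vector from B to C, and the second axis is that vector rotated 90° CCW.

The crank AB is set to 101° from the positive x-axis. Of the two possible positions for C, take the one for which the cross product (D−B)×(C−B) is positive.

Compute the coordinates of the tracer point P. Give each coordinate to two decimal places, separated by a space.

1.61 5.18

A=(0,0), D=(9.00,0)
B = A + 2.00·(cos101°, sin101°) = (-0.3816, 1.9633)
|BD| = 9.5848
circle(B,7.00) ∩ circle(D,6.00): a=5.4706, h=4.3672
  candidates: C₊=(5.8675,5.1174) cross=41.859; C₋=(4.0784,-3.4319) cross=-41.859
  mode + wants cross > 0 → take C=(5.8675,5.1174) (cross=41.859)
ex = (C−B)/|BC| = (0.8927,0.4506); ey = (-0.4506,0.8927)
P = B + 3.23·ex + 1.97·ey = (1.6142,5.1773)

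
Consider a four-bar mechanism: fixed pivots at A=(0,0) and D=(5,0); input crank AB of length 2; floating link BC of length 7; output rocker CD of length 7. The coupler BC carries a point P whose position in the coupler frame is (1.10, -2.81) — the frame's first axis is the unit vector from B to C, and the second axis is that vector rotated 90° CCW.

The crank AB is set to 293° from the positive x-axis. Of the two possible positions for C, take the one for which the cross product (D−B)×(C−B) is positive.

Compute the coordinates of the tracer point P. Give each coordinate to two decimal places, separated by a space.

A=(0,0), D=(5.00,0)
B = A + 2.00·(cos293°, sin293°) = (0.7815, -1.8410)
|BD| = 4.6028
circle(B,7.00) ∩ circle(D,7.00): a=2.3014, h=6.6109
  candidates: C₊=(0.2465,5.1385) cross=30.428; C₋=(5.5349,-6.9795) cross=-30.428
  mode + wants cross > 0 → take C=(0.2465,5.1385) (cross=30.428)
ex = (C−B)/|BC| = (-0.0764,0.9971); ey = (-0.9971,-0.0764)
P = B + 1.10·ex + -2.81·ey = (3.4992,-0.5295)

3.50 -0.53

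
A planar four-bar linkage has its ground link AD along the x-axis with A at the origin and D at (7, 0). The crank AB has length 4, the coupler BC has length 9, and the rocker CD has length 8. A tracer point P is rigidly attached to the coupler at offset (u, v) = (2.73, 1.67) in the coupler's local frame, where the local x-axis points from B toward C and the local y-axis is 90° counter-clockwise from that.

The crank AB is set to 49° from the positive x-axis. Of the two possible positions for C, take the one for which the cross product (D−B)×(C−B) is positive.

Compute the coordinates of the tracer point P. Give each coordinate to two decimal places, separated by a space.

A=(0,0), D=(7.00,0)
B = A + 4.00·(cos49°, sin49°) = (2.6242, 3.0188)
|BD| = 5.3161
circle(B,9.00) ∩ circle(D,8.00): a=4.2570, h=7.9296
  candidates: C₊=(10.6312,7.1284) cross=42.154; C₋=(1.6253,-5.9255) cross=-42.154
  mode + wants cross > 0 → take C=(10.6312,7.1284) (cross=42.154)
ex = (C−B)/|BC| = (0.8897,0.4566); ey = (-0.4566,0.8897)
P = B + 2.73·ex + 1.67·ey = (4.2905,5.7511)

4.29 5.75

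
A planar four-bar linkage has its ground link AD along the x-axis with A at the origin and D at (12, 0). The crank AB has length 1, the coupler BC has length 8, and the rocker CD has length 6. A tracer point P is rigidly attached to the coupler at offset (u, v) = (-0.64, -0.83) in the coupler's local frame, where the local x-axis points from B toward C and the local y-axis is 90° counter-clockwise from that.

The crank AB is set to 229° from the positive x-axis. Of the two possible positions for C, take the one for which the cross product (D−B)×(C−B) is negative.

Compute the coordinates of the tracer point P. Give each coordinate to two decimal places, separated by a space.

-1.52 -1.35

A=(0,0), D=(12.00,0)
B = A + 1.00·(cos229°, sin229°) = (-0.6561, -0.7547)
|BD| = 12.6785
circle(B,8.00) ∩ circle(D,6.00): a=7.4435, h=2.9316
  candidates: C₊=(6.5997,2.6148) cross=37.169; C₋=(6.9487,-3.2380) cross=-37.169
  mode - wants cross < 0 → take C=(6.9487,-3.2380) (cross=-37.169)
ex = (C−B)/|BC| = (0.9506,-0.3104); ey = (0.3104,0.9506)
P = B + -0.64·ex + -0.83·ey = (-1.5221,-1.3450)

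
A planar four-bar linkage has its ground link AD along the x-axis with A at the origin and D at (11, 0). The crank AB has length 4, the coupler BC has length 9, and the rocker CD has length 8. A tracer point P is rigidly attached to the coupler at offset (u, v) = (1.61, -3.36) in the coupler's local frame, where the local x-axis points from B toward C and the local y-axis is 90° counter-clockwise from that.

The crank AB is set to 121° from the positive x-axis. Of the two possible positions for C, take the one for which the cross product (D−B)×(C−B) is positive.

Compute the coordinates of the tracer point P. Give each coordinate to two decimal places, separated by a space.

0.61 0.83

A=(0,0), D=(11.00,0)
B = A + 4.00·(cos121°, sin121°) = (-2.0602, 3.4287)
|BD| = 13.5027
circle(B,9.00) ∩ circle(D,8.00): a=7.3809, h=5.1500
  candidates: C₊=(6.3865,6.5357) cross=69.539; C₋=(3.7711,-3.4268) cross=-69.539
  mode + wants cross > 0 → take C=(6.3865,6.5357) (cross=69.539)
ex = (C−B)/|BC| = (0.9385,0.3452); ey = (-0.3452,0.9385)
P = B + 1.61·ex + -3.36·ey = (0.6108,0.8311)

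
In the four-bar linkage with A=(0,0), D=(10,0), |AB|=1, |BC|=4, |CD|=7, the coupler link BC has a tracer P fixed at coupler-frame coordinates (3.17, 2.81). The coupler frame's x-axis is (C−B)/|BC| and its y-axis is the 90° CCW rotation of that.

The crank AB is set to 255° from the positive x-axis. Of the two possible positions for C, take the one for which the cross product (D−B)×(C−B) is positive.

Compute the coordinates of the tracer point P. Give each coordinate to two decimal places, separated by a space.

A=(0,0), D=(10.00,0)
B = A + 1.00·(cos255°, sin255°) = (-0.2588, -0.9659)
|BD| = 10.3042
circle(B,4.00) ∩ circle(D,7.00): a=3.5508, h=1.8417
  candidates: C₊=(3.1037,1.2005) cross=18.977; C₋=(3.4490,-2.4666) cross=-18.977
  mode + wants cross > 0 → take C=(3.1037,1.2005) (cross=18.977)
ex = (C−B)/|BC| = (0.8406,0.5416); ey = (-0.5416,0.8406)
P = B + 3.17·ex + 2.81·ey = (0.8841,3.1131)

0.88 3.11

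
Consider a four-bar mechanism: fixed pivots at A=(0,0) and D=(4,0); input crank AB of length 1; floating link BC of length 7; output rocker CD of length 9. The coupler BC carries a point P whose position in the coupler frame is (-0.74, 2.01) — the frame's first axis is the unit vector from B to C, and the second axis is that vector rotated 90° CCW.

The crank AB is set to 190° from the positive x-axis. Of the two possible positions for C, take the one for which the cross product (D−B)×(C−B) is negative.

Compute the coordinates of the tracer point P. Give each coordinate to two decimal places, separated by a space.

A=(0,0), D=(4.00,0)
B = A + 1.00·(cos190°, sin190°) = (-0.9848, -0.1736)
|BD| = 4.9878
circle(B,7.00) ∩ circle(D,9.00): a=-0.7139, h=6.9635
  candidates: C₊=(-1.9407,6.7608) cross=34.733; C₋=(-1.4558,-7.1578) cross=-34.733
  mode - wants cross < 0 → take C=(-1.4558,-7.1578) (cross=-34.733)
ex = (C−B)/|BC| = (-0.0673,-0.9977); ey = (0.9977,-0.0673)
P = B + -0.74·ex + 2.01·ey = (1.0704,0.4294)

1.07 0.43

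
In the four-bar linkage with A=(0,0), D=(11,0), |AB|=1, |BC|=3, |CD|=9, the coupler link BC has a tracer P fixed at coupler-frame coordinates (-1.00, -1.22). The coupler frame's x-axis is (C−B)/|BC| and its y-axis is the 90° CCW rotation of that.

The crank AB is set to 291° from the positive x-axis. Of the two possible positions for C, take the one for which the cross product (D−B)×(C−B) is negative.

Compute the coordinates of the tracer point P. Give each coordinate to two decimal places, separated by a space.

-1.21 -1.12

A=(0,0), D=(11.00,0)
B = A + 1.00·(cos291°, sin291°) = (0.3584, -0.9336)
|BD| = 10.6825
circle(B,3.00) ∩ circle(D,9.00): a=1.9713, h=2.2614
  candidates: C₊=(2.1244,1.4915) cross=24.158; C₋=(2.5197,-3.0141) cross=-24.158
  mode - wants cross < 0 → take C=(2.5197,-3.0141) (cross=-24.158)
ex = (C−B)/|BC| = (0.7204,-0.6935); ey = (0.6935,0.7204)
P = B + -1.00·ex + -1.22·ey = (-1.2082,-1.1190)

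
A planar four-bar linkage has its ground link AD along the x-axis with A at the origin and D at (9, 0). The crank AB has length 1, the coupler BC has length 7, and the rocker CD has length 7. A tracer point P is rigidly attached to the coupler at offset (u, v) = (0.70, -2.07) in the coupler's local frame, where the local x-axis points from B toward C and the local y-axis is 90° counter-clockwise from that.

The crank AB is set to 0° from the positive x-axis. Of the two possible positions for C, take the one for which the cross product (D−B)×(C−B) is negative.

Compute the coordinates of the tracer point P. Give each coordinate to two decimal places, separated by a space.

A=(0,0), D=(9.00,0)
B = A + 1.00·(cos0°, sin0°) = (1.0000, 0.0000)
|BD| = 8.0000
circle(B,7.00) ∩ circle(D,7.00): a=4.0000, h=5.7446
  candidates: C₊=(5.0000,5.7446) cross=45.957; C₋=(5.0000,-5.7446) cross=-45.957
  mode - wants cross < 0 → take C=(5.0000,-5.7446) (cross=-45.957)
ex = (C−B)/|BC| = (0.5714,-0.8207); ey = (0.8207,0.5714)
P = B + 0.70·ex + -2.07·ey = (-0.2987,-1.7573)

-0.30 -1.76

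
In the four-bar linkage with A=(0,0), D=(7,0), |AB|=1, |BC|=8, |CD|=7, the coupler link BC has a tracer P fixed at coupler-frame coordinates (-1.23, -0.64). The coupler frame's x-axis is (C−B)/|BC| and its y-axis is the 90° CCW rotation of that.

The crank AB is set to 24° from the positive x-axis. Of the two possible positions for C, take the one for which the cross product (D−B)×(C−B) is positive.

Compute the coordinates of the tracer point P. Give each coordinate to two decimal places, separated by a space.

A=(0,0), D=(7.00,0)
B = A + 1.00·(cos24°, sin24°) = (0.9135, 0.4067)
|BD| = 6.1000
circle(B,8.00) ∩ circle(D,7.00): a=4.2795, h=6.7591
  candidates: C₊=(5.6342,6.8655) cross=41.231; C₋=(4.7329,-6.6227) cross=-41.231
  mode + wants cross > 0 → take C=(5.6342,6.8655) (cross=41.231)
ex = (C−B)/|BC| = (0.5901,0.8073); ey = (-0.8073,0.5901)
P = B + -1.23·ex + -0.64·ey = (0.7044,-0.9639)

0.70 -0.96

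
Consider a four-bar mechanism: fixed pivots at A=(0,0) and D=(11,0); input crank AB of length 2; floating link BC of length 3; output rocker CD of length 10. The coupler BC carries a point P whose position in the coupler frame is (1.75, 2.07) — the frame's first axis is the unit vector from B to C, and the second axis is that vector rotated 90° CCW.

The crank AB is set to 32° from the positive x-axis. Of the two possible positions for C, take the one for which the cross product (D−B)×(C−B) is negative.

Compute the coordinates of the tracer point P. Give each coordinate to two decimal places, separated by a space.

A=(0,0), D=(11.00,0)
B = A + 2.00·(cos32°, sin32°) = (1.6961, 1.0598)
|BD| = 9.3641
circle(B,3.00) ∩ circle(D,10.00): a=-0.1770, h=2.9948
  candidates: C₊=(1.8592,4.0554) cross=28.043; C₋=(1.1813,-1.8957) cross=-28.043
  mode - wants cross < 0 → take C=(1.1813,-1.8957) (cross=-28.043)
ex = (C−B)/|BC| = (-0.1716,-0.9852); ey = (0.9852,-0.1716)
P = B + 1.75·ex + 2.07·ey = (3.4351,-1.0194)

3.44 -1.02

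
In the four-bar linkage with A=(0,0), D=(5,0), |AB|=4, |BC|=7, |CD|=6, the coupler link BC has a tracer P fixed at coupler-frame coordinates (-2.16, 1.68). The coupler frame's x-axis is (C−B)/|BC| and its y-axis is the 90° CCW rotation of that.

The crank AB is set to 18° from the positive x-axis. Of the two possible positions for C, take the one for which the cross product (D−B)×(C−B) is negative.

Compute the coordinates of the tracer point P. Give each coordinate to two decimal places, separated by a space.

5.65 3.26

A=(0,0), D=(5.00,0)
B = A + 4.00·(cos18°, sin18°) = (3.8042, 1.2361)
|BD| = 1.7198
circle(B,7.00) ∩ circle(D,6.00): a=4.6394, h=5.2418
  candidates: C₊=(10.7974,1.5462) cross=9.015; C₋=(3.2626,-5.7429) cross=-9.015
  mode - wants cross < 0 → take C=(3.2626,-5.7429) (cross=-9.015)
ex = (C−B)/|BC| = (-0.0774,-0.9970); ey = (0.9970,-0.0774)
P = B + -2.16·ex + 1.68·ey = (5.6463,3.2596)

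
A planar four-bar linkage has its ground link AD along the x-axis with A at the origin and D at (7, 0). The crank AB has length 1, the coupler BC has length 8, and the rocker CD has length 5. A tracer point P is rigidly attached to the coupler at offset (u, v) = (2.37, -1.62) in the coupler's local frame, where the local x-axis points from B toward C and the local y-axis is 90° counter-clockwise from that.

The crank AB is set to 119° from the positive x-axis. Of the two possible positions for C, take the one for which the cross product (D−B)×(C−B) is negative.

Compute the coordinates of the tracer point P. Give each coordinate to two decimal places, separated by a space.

A=(0,0), D=(7.00,0)
B = A + 1.00·(cos119°, sin119°) = (-0.4848, 0.8746)
|BD| = 7.5357
circle(B,8.00) ∩ circle(D,5.00): a=6.3555, h=4.8587
  candidates: C₊=(6.3917,4.9629) cross=36.614; C₋=(5.2639,-4.6889) cross=-36.614
  mode - wants cross < 0 → take C=(5.2639,-4.6889) (cross=-36.614)
ex = (C−B)/|BC| = (0.7186,-0.6954); ey = (0.6954,0.7186)
P = B + 2.37·ex + -1.62·ey = (0.0916,-1.9377)

0.09 -1.94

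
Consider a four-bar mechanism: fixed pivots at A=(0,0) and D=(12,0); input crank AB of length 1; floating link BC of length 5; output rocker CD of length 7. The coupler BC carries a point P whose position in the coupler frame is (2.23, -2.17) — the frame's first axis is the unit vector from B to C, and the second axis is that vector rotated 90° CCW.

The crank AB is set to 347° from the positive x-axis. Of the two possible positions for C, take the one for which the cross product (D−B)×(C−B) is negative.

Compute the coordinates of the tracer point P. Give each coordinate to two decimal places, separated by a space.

2.00 -3.16

A=(0,0), D=(12.00,0)
B = A + 1.00·(cos347°, sin347°) = (0.9744, -0.2250)
|BD| = 11.0279
circle(B,5.00) ∩ circle(D,7.00): a=4.4258, h=2.3264
  candidates: C₊=(5.3518,2.1912) cross=25.655; C₋=(5.4467,-2.4606) cross=-25.655
  mode - wants cross < 0 → take C=(5.4467,-2.4606) (cross=-25.655)
ex = (C−B)/|BC| = (0.8945,-0.4471); ey = (0.4471,0.8945)
P = B + 2.23·ex + -2.17·ey = (1.9988,-3.1630)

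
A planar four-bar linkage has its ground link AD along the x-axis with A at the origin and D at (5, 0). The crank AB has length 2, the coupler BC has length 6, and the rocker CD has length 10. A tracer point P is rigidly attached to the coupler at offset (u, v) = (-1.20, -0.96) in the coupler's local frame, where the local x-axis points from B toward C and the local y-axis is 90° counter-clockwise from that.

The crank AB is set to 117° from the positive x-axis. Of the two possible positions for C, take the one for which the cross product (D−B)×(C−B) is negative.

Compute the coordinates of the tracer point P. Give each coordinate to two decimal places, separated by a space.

A=(0,0), D=(5.00,0)
B = A + 2.00·(cos117°, sin117°) = (-0.9080, 1.7820)
|BD| = 6.1709
circle(B,6.00) ∩ circle(D,10.00): a=-2.1002, h=5.6204
  candidates: C₊=(-1.2957,7.7695) cross=34.683; C₋=(-4.5418,-2.9925) cross=-34.683
  mode - wants cross < 0 → take C=(-4.5418,-2.9925) (cross=-34.683)
ex = (C−B)/|BC| = (-0.6056,-0.7957); ey = (0.7957,-0.6056)
P = B + -1.20·ex + -0.96·ey = (-0.9451,3.3183)

-0.95 3.32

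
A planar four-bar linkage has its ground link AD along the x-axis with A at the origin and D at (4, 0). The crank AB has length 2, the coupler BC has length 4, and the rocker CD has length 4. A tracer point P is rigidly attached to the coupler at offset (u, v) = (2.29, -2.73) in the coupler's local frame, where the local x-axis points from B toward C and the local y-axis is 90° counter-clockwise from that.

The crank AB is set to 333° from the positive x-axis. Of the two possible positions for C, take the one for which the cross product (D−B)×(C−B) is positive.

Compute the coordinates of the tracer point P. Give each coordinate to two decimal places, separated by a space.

A=(0,0), D=(4.00,0)
B = A + 2.00·(cos333°, sin333°) = (1.7820, -0.9080)
|BD| = 2.3966
circle(B,4.00) ∩ circle(D,4.00): a=1.1983, h=3.8163
  candidates: C₊=(1.4452,3.0778) cross=9.146; C₋=(4.3368,-3.9858) cross=-9.146
  mode + wants cross > 0 → take C=(1.4452,3.0778) (cross=9.146)
ex = (C−B)/|BC| = (-0.0842,0.9964); ey = (-0.9964,-0.0842)
P = B + 2.29·ex + -2.73·ey = (4.3095,1.6038)

4.31 1.60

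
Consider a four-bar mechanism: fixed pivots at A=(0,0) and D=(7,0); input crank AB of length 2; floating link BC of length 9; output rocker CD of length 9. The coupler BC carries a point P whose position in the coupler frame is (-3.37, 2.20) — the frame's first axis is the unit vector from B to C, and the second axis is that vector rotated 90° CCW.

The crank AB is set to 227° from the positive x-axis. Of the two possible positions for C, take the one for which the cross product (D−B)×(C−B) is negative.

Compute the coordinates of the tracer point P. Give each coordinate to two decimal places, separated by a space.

A=(0,0), D=(7.00,0)
B = A + 2.00·(cos227°, sin227°) = (-1.3640, -1.4627)
|BD| = 8.4909
circle(B,9.00) ∩ circle(D,9.00): a=4.2455, h=7.9357
  candidates: C₊=(1.4509,7.0858) cross=67.382; C₋=(4.1851,-8.5485) cross=-67.382
  mode - wants cross < 0 → take C=(4.1851,-8.5485) (cross=-67.382)
ex = (C−B)/|BC| = (0.6166,-0.7873); ey = (0.7873,0.6166)
P = B + -3.37·ex + 2.20·ey = (-1.7097,2.5470)

-1.71 2.55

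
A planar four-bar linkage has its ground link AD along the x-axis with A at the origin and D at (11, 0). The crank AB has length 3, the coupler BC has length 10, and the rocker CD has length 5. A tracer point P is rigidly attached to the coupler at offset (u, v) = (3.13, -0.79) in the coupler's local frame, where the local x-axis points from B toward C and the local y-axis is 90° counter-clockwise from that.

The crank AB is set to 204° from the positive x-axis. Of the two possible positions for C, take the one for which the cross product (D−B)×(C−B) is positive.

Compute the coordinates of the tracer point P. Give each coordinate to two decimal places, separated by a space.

A=(0,0), D=(11.00,0)
B = A + 3.00·(cos204°, sin204°) = (-2.7406, -1.2202)
|BD| = 13.7947
circle(B,10.00) ∩ circle(D,5.00): a=9.6158, h=2.7453
  candidates: C₊=(6.5946,2.3649) cross=37.870; C₋=(7.0803,-3.1042) cross=-37.870
  mode + wants cross > 0 → take C=(6.5946,2.3649) (cross=37.870)
ex = (C−B)/|BC| = (0.9335,0.3585); ey = (-0.3585,0.9335)
P = B + 3.13·ex + -0.79·ey = (0.4645,-0.8356)

0.46 -0.84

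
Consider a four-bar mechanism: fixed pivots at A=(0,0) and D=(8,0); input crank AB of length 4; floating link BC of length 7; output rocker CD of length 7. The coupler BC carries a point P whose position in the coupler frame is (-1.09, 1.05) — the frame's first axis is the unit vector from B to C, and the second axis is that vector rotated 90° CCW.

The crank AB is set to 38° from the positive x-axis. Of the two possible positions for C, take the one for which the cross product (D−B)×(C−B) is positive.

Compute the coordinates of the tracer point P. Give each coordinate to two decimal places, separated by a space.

1.64 2.56

A=(0,0), D=(8.00,0)
B = A + 4.00·(cos38°, sin38°) = (3.1520, 2.4626)
|BD| = 5.4376
circle(B,7.00) ∩ circle(D,7.00): a=2.7188, h=6.4504
  candidates: C₊=(8.4974,6.9823) cross=35.075; C₋=(2.6547,-4.5197) cross=-35.075
  mode + wants cross > 0 → take C=(8.4974,6.9823) (cross=35.075)
ex = (C−B)/|BC| = (0.7636,0.6457); ey = (-0.6457,0.7636)
P = B + -1.09·ex + 1.05·ey = (1.6417,2.5607)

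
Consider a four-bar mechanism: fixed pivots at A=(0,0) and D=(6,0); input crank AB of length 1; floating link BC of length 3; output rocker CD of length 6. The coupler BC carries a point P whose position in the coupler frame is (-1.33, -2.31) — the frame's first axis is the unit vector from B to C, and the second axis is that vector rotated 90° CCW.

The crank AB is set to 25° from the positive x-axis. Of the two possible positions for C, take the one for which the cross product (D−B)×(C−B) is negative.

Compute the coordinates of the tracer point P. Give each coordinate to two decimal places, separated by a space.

A=(0,0), D=(6.00,0)
B = A + 1.00·(cos25°, sin25°) = (0.9063, 0.4226)
|BD| = 5.1112
circle(B,3.00) ∩ circle(D,6.00): a=-0.0857, h=2.9988
  candidates: C₊=(1.0689,3.4182) cross=15.327; C₋=(0.5730,-2.5588) cross=-15.327
  mode - wants cross < 0 → take C=(0.5730,-2.5588) (cross=-15.327)
ex = (C−B)/|BC| = (-0.1111,-0.9938); ey = (0.9938,-0.1111)
P = B + -1.33·ex + -2.31·ey = (-1.2416,2.0010)

-1.24 2.00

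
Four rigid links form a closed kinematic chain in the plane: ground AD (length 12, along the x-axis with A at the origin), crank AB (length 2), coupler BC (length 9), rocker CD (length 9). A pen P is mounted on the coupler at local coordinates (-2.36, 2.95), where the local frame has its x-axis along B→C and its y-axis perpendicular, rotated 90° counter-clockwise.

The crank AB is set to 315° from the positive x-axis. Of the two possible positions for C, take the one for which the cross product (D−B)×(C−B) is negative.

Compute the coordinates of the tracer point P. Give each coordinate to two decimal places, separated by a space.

A=(0,0), D=(12.00,0)
B = A + 2.00·(cos315°, sin315°) = (1.4142, -1.4142)
|BD| = 10.6798
circle(B,9.00) ∩ circle(D,9.00): a=5.3399, h=7.2447
  candidates: C₊=(5.7478,6.4738) cross=77.372; C₋=(7.6664,-7.8880) cross=-77.372
  mode - wants cross < 0 → take C=(7.6664,-7.8880) (cross=-77.372)
ex = (C−B)/|BC| = (0.6947,-0.7193); ey = (0.7193,0.6947)
P = B + -2.36·ex + 2.95·ey = (1.8967,2.3327)

1.90 2.33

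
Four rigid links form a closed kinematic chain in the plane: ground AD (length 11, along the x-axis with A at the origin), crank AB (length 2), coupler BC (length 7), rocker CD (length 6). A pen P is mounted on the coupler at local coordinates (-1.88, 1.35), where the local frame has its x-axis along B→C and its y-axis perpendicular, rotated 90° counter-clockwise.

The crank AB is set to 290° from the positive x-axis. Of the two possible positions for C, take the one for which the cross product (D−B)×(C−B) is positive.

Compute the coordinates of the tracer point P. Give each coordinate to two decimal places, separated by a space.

A=(0,0), D=(11.00,0)
B = A + 2.00·(cos290°, sin290°) = (0.6840, -1.8794)
|BD| = 10.4858
circle(B,7.00) ∩ circle(D,6.00): a=5.8628, h=3.8247
  candidates: C₊=(5.7664,2.9341) cross=40.104; C₋=(7.1374,-4.5913) cross=-40.104
  mode + wants cross > 0 → take C=(5.7664,2.9341) (cross=40.104)
ex = (C−B)/|BC| = (0.7260,0.6876); ey = (-0.6876,0.7260)
P = B + -1.88·ex + 1.35·ey = (-1.6092,-2.1920)

-1.61 -2.19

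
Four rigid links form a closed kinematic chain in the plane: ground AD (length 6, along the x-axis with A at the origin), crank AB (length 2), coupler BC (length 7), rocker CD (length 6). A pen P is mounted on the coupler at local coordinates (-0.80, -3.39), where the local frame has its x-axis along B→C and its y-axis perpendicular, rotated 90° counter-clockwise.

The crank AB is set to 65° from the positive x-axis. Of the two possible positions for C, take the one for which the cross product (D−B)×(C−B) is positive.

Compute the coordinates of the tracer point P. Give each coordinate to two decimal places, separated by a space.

2.22 -1.39

A=(0,0), D=(6.00,0)
B = A + 2.00·(cos65°, sin65°) = (0.8452, 1.8126)
|BD| = 5.4642
circle(B,7.00) ∩ circle(D,6.00): a=3.9217, h=5.7983
  candidates: C₊=(6.4683,5.9817) cross=31.683; C₋=(2.6214,-4.9583) cross=-31.683
  mode + wants cross > 0 → take C=(6.4683,5.9817) (cross=31.683)
ex = (C−B)/|BC| = (0.8033,0.5956); ey = (-0.5956,0.8033)
P = B + -0.80·ex + -3.39·ey = (2.2216,-1.3870)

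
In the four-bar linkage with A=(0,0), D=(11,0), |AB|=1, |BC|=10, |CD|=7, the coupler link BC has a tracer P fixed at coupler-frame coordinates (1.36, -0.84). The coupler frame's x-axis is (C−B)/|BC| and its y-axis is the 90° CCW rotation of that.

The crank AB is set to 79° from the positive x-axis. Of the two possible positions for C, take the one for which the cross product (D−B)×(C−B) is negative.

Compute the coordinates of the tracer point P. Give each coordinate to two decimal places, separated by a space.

A=(0,0), D=(11.00,0)
B = A + 1.00·(cos79°, sin79°) = (0.1908, 0.9816)
|BD| = 10.8537
circle(B,10.00) ∩ circle(D,7.00): a=7.7763, h=6.2873
  candidates: C₊=(8.5038,6.5398) cross=68.240; C₋=(7.3666,-5.9832) cross=-68.240
  mode - wants cross < 0 → take C=(7.3666,-5.9832) (cross=-68.240)
ex = (C−B)/|BC| = (0.7176,-0.6965); ey = (0.6965,0.7176)
P = B + 1.36·ex + -0.84·ey = (0.5817,-0.5683)

0.58 -0.57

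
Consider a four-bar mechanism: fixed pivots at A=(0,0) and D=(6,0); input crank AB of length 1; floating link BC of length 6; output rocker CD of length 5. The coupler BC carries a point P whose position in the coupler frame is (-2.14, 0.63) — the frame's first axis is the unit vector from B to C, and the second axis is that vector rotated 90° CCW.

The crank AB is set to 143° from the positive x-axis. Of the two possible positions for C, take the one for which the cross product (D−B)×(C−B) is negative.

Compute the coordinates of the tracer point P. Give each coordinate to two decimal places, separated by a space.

-1.68 2.65

A=(0,0), D=(6.00,0)
B = A + 1.00·(cos143°, sin143°) = (-0.7986, 0.6018)
|BD| = 6.8252
circle(B,6.00) ∩ circle(D,5.00): a=4.2184, h=4.2667
  candidates: C₊=(3.7796,4.4799) cross=29.121; C₋=(3.0272,-4.0202) cross=-29.121
  mode - wants cross < 0 → take C=(3.0272,-4.0202) (cross=-29.121)
ex = (C−B)/|BC| = (0.6376,-0.7703); ey = (0.7703,0.6376)
P = B + -2.14·ex + 0.63·ey = (-1.6779,2.6521)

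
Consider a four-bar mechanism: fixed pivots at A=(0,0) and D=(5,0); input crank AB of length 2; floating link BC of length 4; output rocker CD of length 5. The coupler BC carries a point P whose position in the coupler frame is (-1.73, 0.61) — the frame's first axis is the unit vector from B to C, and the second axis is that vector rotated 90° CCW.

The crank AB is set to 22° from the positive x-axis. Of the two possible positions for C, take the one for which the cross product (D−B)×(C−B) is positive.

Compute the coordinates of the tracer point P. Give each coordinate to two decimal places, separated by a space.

A=(0,0), D=(5.00,0)
B = A + 2.00·(cos22°, sin22°) = (1.8544, 0.7492)
|BD| = 3.2336
circle(B,4.00) ∩ circle(D,5.00): a=0.2252, h=3.9937
  candidates: C₊=(2.9987,4.5820) cross=12.914; C₋=(1.1481,-3.1879) cross=-12.914
  mode + wants cross > 0 → take C=(2.9987,4.5820) (cross=12.914)
ex = (C−B)/|BC| = (0.2861,0.9582); ey = (-0.9582,0.2861)
P = B + -1.73·ex + 0.61·ey = (0.7749,-0.7340)

0.77 -0.73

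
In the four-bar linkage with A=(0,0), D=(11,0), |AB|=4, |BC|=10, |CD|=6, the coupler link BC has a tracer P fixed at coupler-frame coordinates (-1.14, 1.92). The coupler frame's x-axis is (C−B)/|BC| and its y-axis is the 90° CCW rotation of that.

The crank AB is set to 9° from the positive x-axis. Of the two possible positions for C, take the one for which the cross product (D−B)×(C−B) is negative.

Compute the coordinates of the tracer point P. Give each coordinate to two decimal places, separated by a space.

4.36 2.82

A=(0,0), D=(11.00,0)
B = A + 4.00·(cos9°, sin9°) = (3.9508, 0.6257)
|BD| = 7.0770
circle(B,10.00) ∩ circle(D,6.00): a=8.0602, h=5.9189
  candidates: C₊=(12.5027,5.8088) cross=41.888; C₋=(11.4560,-5.9826) cross=-41.888
  mode - wants cross < 0 → take C=(11.4560,-5.9826) (cross=-41.888)
ex = (C−B)/|BC| = (0.7505,-0.6608); ey = (0.6608,0.7505)
P = B + -1.14·ex + 1.92·ey = (4.3640,2.8201)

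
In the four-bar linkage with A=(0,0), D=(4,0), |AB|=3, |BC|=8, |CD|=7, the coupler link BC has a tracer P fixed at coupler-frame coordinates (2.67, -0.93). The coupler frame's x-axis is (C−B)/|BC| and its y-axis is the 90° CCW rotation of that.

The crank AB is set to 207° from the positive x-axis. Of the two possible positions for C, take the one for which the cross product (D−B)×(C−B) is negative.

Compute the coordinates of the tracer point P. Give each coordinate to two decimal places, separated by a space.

A=(0,0), D=(4.00,0)
B = A + 3.00·(cos207°, sin207°) = (-2.6730, -1.3620)
|BD| = 6.8106
circle(B,8.00) ∩ circle(D,7.00): a=4.5065, h=6.6099
  candidates: C₊=(0.4206,6.0157) cross=45.018; C₋=(3.0643,-6.9372) cross=-45.018
  mode - wants cross < 0 → take C=(3.0643,-6.9372) (cross=-45.018)
ex = (C−B)/|BC| = (0.7172,-0.6969); ey = (0.6969,0.7172)
P = B + 2.67·ex + -0.93·ey = (-1.4063,-3.8897)

-1.41 -3.89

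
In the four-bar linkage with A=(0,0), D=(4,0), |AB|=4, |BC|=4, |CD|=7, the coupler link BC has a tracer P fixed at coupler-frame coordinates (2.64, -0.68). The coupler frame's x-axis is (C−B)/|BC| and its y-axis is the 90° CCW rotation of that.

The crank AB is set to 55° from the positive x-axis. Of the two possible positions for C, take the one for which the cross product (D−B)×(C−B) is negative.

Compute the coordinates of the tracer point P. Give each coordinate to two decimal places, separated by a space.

A=(0,0), D=(4.00,0)
B = A + 4.00·(cos55°, sin55°) = (2.2943, 3.2766)
|BD| = 3.6940
circle(B,4.00) ∩ circle(D,7.00): a=-2.6197, h=3.0228
  candidates: C₊=(3.7659,6.9961) cross=11.166; C₋=(-1.5966,4.2046) cross=-11.166
  mode - wants cross < 0 → take C=(-1.5966,4.2046) (cross=-11.166)
ex = (C−B)/|BC| = (-0.9727,0.2320); ey = (-0.2320,-0.9727)
P = B + 2.64·ex + -0.68·ey = (-0.1159,4.5505)

-0.12 4.55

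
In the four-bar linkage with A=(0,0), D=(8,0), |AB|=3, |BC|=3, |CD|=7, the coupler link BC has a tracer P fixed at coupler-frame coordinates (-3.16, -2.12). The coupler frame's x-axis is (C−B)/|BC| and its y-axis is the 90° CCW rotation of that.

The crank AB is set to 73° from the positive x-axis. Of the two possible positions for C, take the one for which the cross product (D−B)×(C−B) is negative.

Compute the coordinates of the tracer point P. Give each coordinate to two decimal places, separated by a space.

-1.37 5.94

A=(0,0), D=(8.00,0)
B = A + 3.00·(cos73°, sin73°) = (0.8771, 2.8689)
|BD| = 7.6789
circle(B,3.00) ∩ circle(D,7.00): a=1.2349, h=2.7340
  candidates: C₊=(3.0441,4.9436) cross=20.994; C₋=(1.0012,-0.1285) cross=-20.994
  mode - wants cross < 0 → take C=(1.0012,-0.1285) (cross=-20.994)
ex = (C−B)/|BC| = (0.0414,-0.9991); ey = (0.9991,0.0414)
P = B + -3.16·ex + -2.12·ey = (-1.3718,5.9385)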